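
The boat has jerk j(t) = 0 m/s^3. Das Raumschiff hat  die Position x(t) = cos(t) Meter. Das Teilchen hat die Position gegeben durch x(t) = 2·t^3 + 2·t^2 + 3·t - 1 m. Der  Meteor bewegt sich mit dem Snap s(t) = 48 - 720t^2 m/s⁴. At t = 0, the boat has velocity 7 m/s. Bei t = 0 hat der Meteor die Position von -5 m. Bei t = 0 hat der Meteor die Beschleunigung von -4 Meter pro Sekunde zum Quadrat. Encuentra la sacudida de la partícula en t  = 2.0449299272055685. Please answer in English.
To solve this, we need to take 3 derivatives of our position equation x(t) = 2·t^3 + 2·t^2 + 3·t - 1. Taking d/dt of x(t), we find v(t) = 6·t^2 + 4·t + 3. Taking d/dt of v(t), we find a(t) = 12·t + 4. Differentiating acceleration, we get jerk: j(t) = 12. Using j(t) = 12 and substituting t = 2.0449299272055685, we find j = 12.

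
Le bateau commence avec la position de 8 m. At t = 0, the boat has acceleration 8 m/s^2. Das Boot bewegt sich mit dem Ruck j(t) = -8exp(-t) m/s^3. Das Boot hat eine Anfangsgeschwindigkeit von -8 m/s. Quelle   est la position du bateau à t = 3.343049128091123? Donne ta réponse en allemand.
Ausgehend von dem Ruck j(t) = -8·exp(-t), nehmen wir 3 Integrale. Durch Integration von dem Ruck und Verwendung der Anfangsbedingung a(0) = 8, erhalten wir a(t) = 8·exp(-t). Das Integral von der Beschleunigung ist die Geschwindigkeit. Mit v(0) = -8 erhalten wir v(t) = -8·exp(-t). Mit ∫v(t)dt und Anwendung von x(0) = 8, finden wir x(t) = 8·exp(-t). Wir haben die Position x(t) = 8·exp(-t). Durch Einsetzen von t = 3.343049128091123: x(3.343049128091123) = 0.282632563703748.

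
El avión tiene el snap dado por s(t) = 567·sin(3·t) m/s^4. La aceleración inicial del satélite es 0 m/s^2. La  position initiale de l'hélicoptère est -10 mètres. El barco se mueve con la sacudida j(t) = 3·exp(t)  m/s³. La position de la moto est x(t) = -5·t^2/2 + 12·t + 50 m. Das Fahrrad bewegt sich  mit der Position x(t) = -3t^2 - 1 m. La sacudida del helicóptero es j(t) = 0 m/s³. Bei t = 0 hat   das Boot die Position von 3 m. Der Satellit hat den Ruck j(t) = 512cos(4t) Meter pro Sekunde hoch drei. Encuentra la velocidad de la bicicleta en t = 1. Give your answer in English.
To solve this, we need to take 1 derivative of our position equation x(t) = -3·t^2 - 1. Differentiating position, we get velocity: v(t) = -6·t. We have velocity v(t) = -6·t. Substituting t = 1: v(1) = -6.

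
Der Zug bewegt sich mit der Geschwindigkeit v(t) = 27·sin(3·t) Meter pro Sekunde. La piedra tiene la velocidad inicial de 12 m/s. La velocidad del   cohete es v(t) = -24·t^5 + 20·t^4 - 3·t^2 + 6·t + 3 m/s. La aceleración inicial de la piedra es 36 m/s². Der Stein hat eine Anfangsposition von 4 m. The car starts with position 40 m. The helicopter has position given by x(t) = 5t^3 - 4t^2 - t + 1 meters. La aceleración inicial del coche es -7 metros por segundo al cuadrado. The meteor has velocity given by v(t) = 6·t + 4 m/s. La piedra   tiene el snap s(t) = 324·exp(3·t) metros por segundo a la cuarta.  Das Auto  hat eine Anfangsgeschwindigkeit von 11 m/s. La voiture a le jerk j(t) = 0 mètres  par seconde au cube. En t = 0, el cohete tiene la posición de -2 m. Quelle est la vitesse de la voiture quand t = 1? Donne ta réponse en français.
Nous devons trouver la primitive de notre équation du jerk j(t) = 0 2 fois. La primitive du jerk, avec a(0) = -7, donne l'accélération: a(t) = -7. En prenant ∫a(t)dt et en appliquant v(0) = 11, nous trouvons v(t) = 11 - 7·t. De l'équation de la vitesse v(t) = 11 - 7·t, nous substituons t = 1 pour obtenir v = 4.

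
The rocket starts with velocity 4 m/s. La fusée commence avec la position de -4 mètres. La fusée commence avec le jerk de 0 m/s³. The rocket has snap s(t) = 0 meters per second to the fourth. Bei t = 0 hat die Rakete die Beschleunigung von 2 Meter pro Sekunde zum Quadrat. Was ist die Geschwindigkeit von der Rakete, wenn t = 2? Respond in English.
We must find the integral of our snap equation s(t) = 0 3 times. Finding the antiderivative of s(t) and using j(0) = 0: j(t) = 0. Taking ∫j(t)dt and applying a(0) = 2, we find a(t) = 2. Taking ∫a(t)dt and applying v(0) = 4, we find v(t) = 2·t + 4. From the given velocity equation v(t) = 2·t + 4, we substitute t = 2 to get v = 8.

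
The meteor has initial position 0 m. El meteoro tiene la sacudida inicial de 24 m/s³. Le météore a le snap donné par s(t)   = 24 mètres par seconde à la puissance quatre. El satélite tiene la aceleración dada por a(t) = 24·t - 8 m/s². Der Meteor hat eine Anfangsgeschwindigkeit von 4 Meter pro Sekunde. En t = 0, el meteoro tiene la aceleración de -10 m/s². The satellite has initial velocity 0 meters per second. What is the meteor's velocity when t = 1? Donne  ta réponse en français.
Nous devons intégrer notre équation du snap s(t) = 24 3 fois. La primitive du snap, avec j(0) = 24, donne le jerk: j(t) = 24·t + 24. La primitive du jerk, avec a(0) = -10, donne l'accélération: a(t) = 12·t^2 + 24·t - 10. La primitive de l'accélération est la vitesse. En utilisant v(0) = 4, nous obtenons v(t) = 4·t^3 + 12·t^2 - 10·t + 4. Nous avons la vitesse v(t) = 4·t^3 + 12·t^2 - 10·t + 4. En substituant t = 1: v(1) = 10.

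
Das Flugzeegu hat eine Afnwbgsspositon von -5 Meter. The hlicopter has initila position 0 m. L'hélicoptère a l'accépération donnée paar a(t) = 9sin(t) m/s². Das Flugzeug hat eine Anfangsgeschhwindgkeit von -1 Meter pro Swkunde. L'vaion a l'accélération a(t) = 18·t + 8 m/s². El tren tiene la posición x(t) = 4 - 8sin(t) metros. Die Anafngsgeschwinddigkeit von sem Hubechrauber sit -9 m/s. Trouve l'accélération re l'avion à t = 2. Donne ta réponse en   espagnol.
Tenemos la aceleración a(t) = 18·t + 8. Sustituyendo t = 2: a(2) = 44.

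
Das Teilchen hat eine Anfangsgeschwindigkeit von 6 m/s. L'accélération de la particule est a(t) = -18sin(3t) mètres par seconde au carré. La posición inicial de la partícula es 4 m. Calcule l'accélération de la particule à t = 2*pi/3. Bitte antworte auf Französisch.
De l'équation de l'accélération a(t) = -18·sin(3·t), nous substituons t = 2*pi/3 pour obtenir a = 0.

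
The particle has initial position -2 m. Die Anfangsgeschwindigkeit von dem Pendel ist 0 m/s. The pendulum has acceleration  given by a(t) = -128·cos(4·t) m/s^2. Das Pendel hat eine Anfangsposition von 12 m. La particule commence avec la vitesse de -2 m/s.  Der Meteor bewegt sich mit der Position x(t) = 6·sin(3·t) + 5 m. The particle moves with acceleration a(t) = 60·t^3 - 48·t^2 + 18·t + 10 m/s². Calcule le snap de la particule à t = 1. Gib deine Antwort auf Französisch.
En partant de l'accélération a(t) = 60·t^3 - 48·t^2 + 18·t + 10, nous prenons 2 dérivées. La dérivée de l'accélération donne le jerk: j(t) = 180·t^2 - 96·t + 18. La dérivée du jerk donne le snap: s(t) = 360·t - 96. De l'équation du snap s(t) = 360·t - 96, nous substituons t = 1 pour obtenir s = 264.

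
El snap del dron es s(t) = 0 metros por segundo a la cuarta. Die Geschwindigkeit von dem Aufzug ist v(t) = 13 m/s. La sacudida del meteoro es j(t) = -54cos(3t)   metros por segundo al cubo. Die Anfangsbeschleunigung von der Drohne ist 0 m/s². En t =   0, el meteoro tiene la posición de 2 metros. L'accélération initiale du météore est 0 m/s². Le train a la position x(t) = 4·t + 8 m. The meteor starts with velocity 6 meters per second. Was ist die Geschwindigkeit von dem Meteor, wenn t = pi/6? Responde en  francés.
Pour résoudre ceci, nous devons prendre 2 primitives de notre équation du jerk j(t) = -54·cos(3·t). L'intégrale du jerk est l'accélération. En utilisant a(0) = 0, nous obtenons a(t) = -18·sin(3·t). La primitive de l'accélération, avec v(0) = 6, donne la vitesse: v(t) = 6·cos(3·t). Nous avons la vitesse v(t) = 6·cos(3·t). En substituant t = pi/6: v(pi/6) = 0.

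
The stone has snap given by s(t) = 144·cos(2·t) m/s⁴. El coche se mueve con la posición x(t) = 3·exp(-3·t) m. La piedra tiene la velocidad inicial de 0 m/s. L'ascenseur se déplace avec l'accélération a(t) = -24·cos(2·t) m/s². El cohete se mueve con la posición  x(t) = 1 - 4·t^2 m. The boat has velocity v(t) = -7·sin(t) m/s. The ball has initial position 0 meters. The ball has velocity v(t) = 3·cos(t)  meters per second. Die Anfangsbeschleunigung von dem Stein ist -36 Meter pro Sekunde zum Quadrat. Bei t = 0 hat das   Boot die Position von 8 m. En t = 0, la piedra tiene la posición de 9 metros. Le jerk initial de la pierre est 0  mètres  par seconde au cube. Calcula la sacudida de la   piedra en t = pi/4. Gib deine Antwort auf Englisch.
Starting from snap s(t) = 144·cos(2·t), we take 1 antiderivative. Taking ∫s(t)dt and applying j(0) = 0, we find j(t) = 72·sin(2·t). Using j(t) = 72·sin(2·t) and substituting t = pi/4, we find j = 72.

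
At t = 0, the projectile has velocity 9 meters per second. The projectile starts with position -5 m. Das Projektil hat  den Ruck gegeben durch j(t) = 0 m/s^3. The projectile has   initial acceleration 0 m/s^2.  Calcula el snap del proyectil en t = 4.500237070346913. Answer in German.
Um dies zu lösen, müssen wir 1 Ableitung unserer Gleichung für den Ruck j(t) = 0 nehmen. Durch Ableiten von dem Ruck erhalten wir den Snap: s(t) = 0. Wir haben den Snap s(t) = 0. Durch Einsetzen von t = 4.500237070346913: s(4.500237070346913) = 0.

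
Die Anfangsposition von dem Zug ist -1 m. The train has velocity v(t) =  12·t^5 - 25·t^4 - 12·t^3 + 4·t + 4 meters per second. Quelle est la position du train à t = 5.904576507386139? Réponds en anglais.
Starting from velocity v(t) = 12·t^5 - 25·t^4 - 12·t^3 + 4·t + 4, we take 1 integral. Taking ∫v(t)dt and applying x(0) = -1, we find x(t) = 2·t^6 - 5·t^5 - 3·t^4 + 2·t^2 + 4·t - 1. We have position x(t) = 2·t^6 - 5·t^5 - 3·t^4 + 2·t^2 + 4·t - 1. Substituting t = 5.904576507386139: x(5.904576507386139) = 45315.2299302141.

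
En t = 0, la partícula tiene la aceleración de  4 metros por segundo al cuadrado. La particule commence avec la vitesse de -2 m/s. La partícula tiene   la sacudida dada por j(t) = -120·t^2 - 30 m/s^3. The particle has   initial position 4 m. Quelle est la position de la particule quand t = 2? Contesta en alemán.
Wir müssen unsere Gleichung für den Ruck j(t) = -120·t^2 - 30 3-mal integrieren. Das Integral von dem Ruck ist die Beschleunigung. Mit a(0) = 4 erhalten wir a(t) = -40·t^3 - 30·t + 4. Mit ∫a(t)dt und Anwendung von v(0) = -2, finden wir v(t) = -10·t^4 - 15·t^2 + 4·t - 2. Mit ∫v(t)dt und Anwendung von x(0) = 4, finden wir x(t) = -2·t^5 - 5·t^3 + 2·t^2 - 2·t + 4. Mit x(t) = -2·t^5 - 5·t^3 + 2·t^2 - 2·t + 4 und Einsetzen von t = 2, finden wir x = -96.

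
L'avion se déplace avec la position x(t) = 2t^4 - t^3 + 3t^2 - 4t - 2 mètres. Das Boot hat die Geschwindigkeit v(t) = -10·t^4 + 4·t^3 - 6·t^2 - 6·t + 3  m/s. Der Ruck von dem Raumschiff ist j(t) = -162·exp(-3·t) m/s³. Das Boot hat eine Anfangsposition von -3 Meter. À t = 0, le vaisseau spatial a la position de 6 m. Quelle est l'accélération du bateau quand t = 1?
En partant de la vitesse v(t) = -10·t^4 + 4·t^3 - 6·t^2 - 6·t + 3, nous prenons 1 dérivée. En prenant d/dt de v(t), nous trouvons a(t) = -40·t^3 + 12·t^2 - 12·t - 6. En utilisant a(t) = -40·t^3 + 12·t^2 - 12·t - 6 et en substituant t = 1, nous trouvons a = -46.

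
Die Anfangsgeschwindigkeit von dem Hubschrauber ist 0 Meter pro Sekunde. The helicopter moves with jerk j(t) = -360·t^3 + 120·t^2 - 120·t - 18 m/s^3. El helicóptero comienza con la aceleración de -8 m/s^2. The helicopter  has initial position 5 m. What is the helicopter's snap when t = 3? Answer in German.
Ausgehend von dem Ruck j(t) = -360·t^3 + 120·t^2 - 120·t - 18, nehmen wir 1 Ableitung. Mit d/dt von j(t) finden wir s(t) = -1080·t^2 + 240·t - 120. Aus der Gleichung für den Snap s(t) = -1080·t^2 + 240·t - 120, setzen wir t = 3 ein und erhalten s = -9120.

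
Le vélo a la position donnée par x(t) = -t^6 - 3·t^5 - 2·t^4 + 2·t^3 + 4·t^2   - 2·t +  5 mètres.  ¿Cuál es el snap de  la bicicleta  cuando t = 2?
Partiendo de la posición x(t) = -t^6 - 3·t^5 - 2·t^4 + 2·t^3 + 4·t^2 - 2·t + 5, tomamos 4 derivadas. Tomando d/dt de x(t), encontramos v(t) = -6·t^5 - 15·t^4 - 8·t^3 + 6·t^2 + 8·t - 2. La derivada de la velocidad da la aceleración: a(t) = -30·t^4 - 60·t^3 - 24·t^2 + 12·t + 8. Tomando d/dt de a(t), encontramos j(t) = -120·t^3 - 180·t^2 - 48·t + 12. Derivando la sacudida, obtenemos el snap: s(t) = -360·t^2 - 360·t - 48. Tenemos el snap s(t) = -360·t^2 - 360·t - 48. Sustituyendo t = 2: s(2) = -2208.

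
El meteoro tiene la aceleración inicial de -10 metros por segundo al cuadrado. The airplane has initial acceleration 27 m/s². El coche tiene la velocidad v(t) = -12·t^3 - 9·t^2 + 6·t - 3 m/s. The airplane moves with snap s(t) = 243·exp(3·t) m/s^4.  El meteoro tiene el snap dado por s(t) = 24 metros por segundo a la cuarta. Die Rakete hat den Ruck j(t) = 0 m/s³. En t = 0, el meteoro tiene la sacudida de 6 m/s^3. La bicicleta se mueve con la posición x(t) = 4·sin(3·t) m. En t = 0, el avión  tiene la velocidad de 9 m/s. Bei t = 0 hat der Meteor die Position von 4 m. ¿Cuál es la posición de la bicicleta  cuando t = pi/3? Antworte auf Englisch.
Using x(t) = 4·sin(3·t) and substituting t = pi/3, we find x = 0.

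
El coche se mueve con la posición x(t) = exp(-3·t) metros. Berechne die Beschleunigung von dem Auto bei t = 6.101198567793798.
Ausgehend von der Position x(t) = exp(-3·t), nehmen wir 2 Ableitungen. Mit d/dt von x(t) finden wir v(t) = -3·exp(-3·t). Die Ableitung von der Geschwindigkeit ergibt die Beschleunigung: a(t) = 9·exp(-3·t). Aus der Gleichung für die Beschleunigung a(t) = 9·exp(-3·t), setzen wir t = 6.101198567793798 ein und erhalten a = 1.01179352656220E-7.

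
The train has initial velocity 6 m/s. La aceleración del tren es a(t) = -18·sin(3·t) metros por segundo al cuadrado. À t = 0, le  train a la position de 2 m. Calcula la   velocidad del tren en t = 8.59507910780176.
Necesitamos integrar nuestra ecuación de la aceleración a(t) = -18·sin(3·t) 1 vez. La integral de la aceleración, con v(0) = 6, da la velocidad: v(t) = 6·cos(3·t). Tenemos la velocidad v(t) = 6·cos(3·t). Sustituyendo t = 8.59507910780176: v(8.59507910780176) = 4.76742430530876.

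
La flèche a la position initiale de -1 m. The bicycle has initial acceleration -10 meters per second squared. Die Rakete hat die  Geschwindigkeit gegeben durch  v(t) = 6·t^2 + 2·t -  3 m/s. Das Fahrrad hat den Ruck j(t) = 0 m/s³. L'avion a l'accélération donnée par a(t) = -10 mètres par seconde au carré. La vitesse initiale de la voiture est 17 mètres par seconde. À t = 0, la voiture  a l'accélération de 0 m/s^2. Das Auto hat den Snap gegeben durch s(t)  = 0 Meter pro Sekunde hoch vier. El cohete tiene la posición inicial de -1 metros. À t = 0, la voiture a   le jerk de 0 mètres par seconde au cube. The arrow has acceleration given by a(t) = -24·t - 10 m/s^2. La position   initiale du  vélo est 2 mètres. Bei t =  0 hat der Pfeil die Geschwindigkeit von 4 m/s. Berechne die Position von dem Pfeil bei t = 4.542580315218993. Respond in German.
Wir müssen die Stammfunktion unserer Gleichung für die Beschleunigung a(t) = -24·t - 10 2-mal finden. Durch Integration von der Beschleunigung und Verwendung der Anfangsbedingung v(0) = 4, erhalten wir v(t) = -12·t^2 - 10·t + 4. Mit ∫v(t)dt und Anwendung von x(0) = -1, finden wir x(t) = -4·t^3 - 5·t^2 + 4·t - 1. Mit x(t) = -4·t^3 - 5·t^2 + 4·t - 1 und Einsetzen von t = 4.542580315218993, finden wir x = -460.950090240223.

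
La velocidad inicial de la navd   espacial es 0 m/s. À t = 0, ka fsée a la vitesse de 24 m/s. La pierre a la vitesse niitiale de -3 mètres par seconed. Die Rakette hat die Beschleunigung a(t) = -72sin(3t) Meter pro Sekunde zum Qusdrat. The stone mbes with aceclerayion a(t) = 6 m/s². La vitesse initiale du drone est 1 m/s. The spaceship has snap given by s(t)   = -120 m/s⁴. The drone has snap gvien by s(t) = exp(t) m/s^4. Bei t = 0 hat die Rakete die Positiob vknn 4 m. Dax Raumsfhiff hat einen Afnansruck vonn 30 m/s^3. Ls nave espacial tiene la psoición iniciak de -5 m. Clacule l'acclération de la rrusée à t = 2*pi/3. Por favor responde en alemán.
Aus der Gleichung für die Beschleunigung a(t) = -72·sin(3·t), setzen wir t = 2*pi/3 ein und erhalten a = 0.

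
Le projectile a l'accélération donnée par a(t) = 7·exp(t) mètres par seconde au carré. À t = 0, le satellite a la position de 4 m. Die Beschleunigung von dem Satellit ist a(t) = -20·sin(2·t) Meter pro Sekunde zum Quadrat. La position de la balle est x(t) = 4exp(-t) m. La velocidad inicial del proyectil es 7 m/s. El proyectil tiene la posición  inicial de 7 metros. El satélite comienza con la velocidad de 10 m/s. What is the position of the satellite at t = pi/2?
We need to integrate our acceleration equation a(t) = -20·sin(2·t) 2 times. The antiderivative of acceleration, with v(0) = 10, gives velocity: v(t) = 10·cos(2·t). The antiderivative of velocity, with x(0) = 4, gives position: x(t) = 5·sin(2·t) + 4. Using x(t) = 5·sin(2·t) + 4 and substituting t = pi/2, we find x = 4.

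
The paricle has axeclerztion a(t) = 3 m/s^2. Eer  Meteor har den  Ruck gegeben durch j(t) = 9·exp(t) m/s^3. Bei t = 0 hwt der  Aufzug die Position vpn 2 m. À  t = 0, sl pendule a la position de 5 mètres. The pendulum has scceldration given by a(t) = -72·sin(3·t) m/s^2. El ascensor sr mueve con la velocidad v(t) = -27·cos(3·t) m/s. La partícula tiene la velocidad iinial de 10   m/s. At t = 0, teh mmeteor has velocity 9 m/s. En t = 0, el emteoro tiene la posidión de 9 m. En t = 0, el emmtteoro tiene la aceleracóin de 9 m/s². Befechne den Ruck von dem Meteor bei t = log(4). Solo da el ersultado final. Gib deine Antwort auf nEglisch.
At t = log(4), j = 36.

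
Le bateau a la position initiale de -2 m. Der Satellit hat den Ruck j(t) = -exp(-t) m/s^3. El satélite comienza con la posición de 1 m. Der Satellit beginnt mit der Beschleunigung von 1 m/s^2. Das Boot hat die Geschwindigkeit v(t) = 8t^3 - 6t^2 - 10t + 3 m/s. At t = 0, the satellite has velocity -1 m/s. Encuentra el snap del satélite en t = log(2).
Para resolver esto, necesitamos tomar 1 derivada de nuestra ecuación de la sacudida j(t) = -exp(-t). Derivando la sacudida, obtenemos el snap: s(t) = exp(-t). Tenemos el snap s(t) = exp(-t). Sustituyendo t = log(2): s(log(2)) = 1/2.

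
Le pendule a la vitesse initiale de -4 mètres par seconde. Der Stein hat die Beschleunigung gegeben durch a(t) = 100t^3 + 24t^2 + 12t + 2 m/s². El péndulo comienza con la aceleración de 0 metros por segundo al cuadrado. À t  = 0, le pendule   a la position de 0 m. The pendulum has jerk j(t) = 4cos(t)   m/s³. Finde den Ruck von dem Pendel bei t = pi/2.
Mit j(t) = 4·cos(t) und Einsetzen von t = pi/2, finden wir j = 0.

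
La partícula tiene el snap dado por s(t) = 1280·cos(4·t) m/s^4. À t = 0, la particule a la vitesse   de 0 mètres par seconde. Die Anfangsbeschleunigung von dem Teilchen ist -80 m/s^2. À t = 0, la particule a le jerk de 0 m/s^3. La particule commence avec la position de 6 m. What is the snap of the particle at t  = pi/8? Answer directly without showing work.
At t = pi/8, s = 0.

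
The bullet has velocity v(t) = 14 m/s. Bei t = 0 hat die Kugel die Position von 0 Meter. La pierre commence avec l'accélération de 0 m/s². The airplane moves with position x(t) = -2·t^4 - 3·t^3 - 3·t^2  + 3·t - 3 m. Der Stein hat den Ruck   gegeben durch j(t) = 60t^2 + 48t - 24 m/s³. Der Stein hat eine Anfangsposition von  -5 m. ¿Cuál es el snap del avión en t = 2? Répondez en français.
Nous devons dériver notre équation de la position x(t) = -2·t^4 - 3·t^3 - 3·t^2 + 3·t - 3 4 fois. La dérivée de la position donne la vitesse: v(t) = -8·t^3 - 9·t^2 - 6·t + 3. En prenant d/dt de v(t), nous trouvons a(t) = -24·t^2 - 18·t - 6. En prenant d/dt de a(t), nous trouvons j(t) = -48·t - 18. En dérivant le jerk, nous obtenons le snap: s(t) = -48. Nous avons le snap s(t) = -48. En substituant t = 2: s(2) = -48.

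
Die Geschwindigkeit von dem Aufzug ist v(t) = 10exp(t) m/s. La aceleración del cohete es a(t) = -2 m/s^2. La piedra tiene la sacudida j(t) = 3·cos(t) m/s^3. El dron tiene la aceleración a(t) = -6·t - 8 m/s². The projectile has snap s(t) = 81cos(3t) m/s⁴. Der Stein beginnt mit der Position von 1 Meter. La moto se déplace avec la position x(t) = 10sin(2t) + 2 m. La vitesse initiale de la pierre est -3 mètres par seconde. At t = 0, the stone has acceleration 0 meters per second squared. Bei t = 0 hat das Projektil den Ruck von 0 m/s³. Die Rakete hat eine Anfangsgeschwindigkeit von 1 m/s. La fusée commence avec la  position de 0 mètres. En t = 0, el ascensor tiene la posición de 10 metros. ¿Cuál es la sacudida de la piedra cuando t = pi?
De la ecuación de la sacudida j(t) = 3·cos(t), sustituimos t = pi para obtener j = -3.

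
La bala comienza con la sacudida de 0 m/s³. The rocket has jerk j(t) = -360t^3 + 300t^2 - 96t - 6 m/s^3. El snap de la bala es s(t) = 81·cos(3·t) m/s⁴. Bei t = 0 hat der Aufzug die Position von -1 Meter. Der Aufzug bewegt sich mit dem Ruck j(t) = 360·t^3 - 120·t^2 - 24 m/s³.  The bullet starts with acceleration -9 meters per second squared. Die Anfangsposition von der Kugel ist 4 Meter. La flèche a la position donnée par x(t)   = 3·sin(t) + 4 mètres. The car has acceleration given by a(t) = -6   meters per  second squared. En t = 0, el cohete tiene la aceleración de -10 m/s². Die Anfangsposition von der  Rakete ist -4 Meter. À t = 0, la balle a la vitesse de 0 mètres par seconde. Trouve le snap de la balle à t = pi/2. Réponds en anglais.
Using s(t) = 81·cos(3·t) and substituting t = pi/2, we find s = 0.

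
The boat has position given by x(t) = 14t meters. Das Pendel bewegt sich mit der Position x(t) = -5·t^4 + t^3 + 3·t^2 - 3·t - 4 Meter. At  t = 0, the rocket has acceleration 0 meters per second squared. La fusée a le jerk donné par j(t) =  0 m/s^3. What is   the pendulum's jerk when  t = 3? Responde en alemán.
Ausgehend von der Position x(t) = -5·t^4 + t^3 + 3·t^2 - 3·t - 4, nehmen wir 3 Ableitungen. Durch Ableiten von der Position erhalten wir die Geschwindigkeit: v(t) = -20·t^3 + 3·t^2 + 6·t - 3. Mit d/dt von v(t) finden wir a(t) = -60·t^2 + 6·t + 6. Durch Ableiten von der Beschleunigung erhalten wir den Ruck: j(t) = 6 - 120·t. Mit j(t) = 6 - 120·t und Einsetzen von t = 3, finden wir j = -354.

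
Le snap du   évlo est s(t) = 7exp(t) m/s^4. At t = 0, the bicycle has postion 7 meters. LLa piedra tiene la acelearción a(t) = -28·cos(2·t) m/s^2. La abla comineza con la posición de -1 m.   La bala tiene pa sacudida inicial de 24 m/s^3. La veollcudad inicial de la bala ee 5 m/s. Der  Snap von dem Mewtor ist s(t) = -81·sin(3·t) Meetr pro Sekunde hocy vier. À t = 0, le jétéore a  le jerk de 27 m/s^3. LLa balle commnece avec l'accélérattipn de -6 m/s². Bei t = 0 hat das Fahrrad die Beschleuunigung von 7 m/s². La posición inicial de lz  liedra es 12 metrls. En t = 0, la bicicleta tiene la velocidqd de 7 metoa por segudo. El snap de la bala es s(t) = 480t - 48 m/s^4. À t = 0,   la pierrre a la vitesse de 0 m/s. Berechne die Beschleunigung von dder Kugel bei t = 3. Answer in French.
Nous devons intégrer notre équation du snap s(t) = 480·t - 48 2 fois. En prenant ∫s(t)dt et en appliquant j(0) = 24, nous trouvons j(t) = 240·t^2 - 48·t + 24. L'intégrale du jerk est l'accélération. En utilisant a(0) = -6, nous obtenons a(t) = 80·t^3 - 24·t^2 + 24·t - 6. Nous avons l'accélération a(t) = 80·t^3 - 24·t^2 + 24·t - 6. En substituant t = 3: a(3) = 2010.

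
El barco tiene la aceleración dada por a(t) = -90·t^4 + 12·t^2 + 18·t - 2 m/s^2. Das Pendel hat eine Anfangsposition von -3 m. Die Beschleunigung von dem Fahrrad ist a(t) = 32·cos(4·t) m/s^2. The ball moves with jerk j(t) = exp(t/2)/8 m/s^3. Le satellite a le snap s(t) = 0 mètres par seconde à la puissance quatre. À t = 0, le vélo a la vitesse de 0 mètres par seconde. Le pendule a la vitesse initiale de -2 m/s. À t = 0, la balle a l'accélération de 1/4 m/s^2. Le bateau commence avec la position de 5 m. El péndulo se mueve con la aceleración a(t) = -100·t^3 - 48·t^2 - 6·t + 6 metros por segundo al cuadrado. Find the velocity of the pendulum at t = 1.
We must find the integral of our acceleration equation a(t) = -100·t^3 - 48·t^2 - 6·t + 6 1 time. Integrating acceleration and using the initial condition v(0) = -2, we get v(t) = -25·t^4 - 16·t^3 - 3·t^2 + 6·t - 2. We have velocity v(t) = -25·t^4 - 16·t^3 - 3·t^2 + 6·t - 2. Substituting t = 1: v(1) = -40.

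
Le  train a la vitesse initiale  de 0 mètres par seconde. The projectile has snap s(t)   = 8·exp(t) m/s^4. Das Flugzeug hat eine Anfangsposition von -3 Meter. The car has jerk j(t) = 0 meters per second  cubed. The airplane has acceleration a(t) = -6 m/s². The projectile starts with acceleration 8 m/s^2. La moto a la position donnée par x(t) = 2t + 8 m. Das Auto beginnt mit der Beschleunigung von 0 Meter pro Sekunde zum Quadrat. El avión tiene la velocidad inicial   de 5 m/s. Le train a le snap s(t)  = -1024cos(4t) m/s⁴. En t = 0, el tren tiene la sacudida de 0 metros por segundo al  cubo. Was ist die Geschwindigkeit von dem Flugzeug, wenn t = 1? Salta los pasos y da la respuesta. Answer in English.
v(1) = -1.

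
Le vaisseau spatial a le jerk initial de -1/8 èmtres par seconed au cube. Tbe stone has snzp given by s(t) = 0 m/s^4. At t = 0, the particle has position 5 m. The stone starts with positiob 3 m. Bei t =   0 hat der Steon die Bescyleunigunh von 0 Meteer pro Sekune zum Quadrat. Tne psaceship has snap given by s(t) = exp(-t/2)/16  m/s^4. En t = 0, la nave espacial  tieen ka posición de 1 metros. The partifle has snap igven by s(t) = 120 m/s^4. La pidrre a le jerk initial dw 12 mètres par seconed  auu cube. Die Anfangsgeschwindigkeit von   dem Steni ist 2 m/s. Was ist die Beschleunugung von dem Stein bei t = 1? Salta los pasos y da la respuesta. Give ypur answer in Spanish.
a(1) = 12.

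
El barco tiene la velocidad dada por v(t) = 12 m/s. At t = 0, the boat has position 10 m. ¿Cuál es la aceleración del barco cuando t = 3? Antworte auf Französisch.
En partant de la vitesse v(t) = 12, nous prenons 1 dérivée. En dérivant la vitesse, nous obtenons l'accélération: a(t) = 0. De l'équation de l'accélération a(t) = 0, nous substituons t = 3 pour obtenir a = 0.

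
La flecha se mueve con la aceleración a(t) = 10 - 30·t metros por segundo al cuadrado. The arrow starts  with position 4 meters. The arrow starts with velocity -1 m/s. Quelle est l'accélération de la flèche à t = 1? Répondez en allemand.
Wir haben die Beschleunigung a(t) = 10 - 30·t. Durch Einsetzen von t = 1: a(1) = -20.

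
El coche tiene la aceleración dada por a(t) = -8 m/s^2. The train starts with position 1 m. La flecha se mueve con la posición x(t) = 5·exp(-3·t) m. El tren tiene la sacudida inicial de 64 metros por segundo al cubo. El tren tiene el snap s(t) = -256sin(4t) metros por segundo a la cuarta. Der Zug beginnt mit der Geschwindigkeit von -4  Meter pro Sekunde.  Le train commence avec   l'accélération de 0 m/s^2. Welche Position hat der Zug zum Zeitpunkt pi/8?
Wir müssen das Integral unserer Gleichung für den Snap s(t) = -256·sin(4·t) 4-mal finden. Durch Integration von dem Snap und Verwendung der Anfangsbedingung j(0) = 64, erhalten wir j(t) = 64·cos(4·t). Das Integral von dem Ruck ist die Beschleunigung. Mit a(0) = 0 erhalten wir a(t) = 16·sin(4·t). Durch Integration von der Beschleunigung und Verwendung der Anfangsbedingung v(0) = -4, erhalten wir v(t) = -4·cos(4·t). Mit ∫v(t)dt und Anwendung von x(0) = 1, finden wir x(t) = 1 - sin(4·t). Mit x(t) = 1 - sin(4·t) und Einsetzen von t = pi/8, finden wir x = 0.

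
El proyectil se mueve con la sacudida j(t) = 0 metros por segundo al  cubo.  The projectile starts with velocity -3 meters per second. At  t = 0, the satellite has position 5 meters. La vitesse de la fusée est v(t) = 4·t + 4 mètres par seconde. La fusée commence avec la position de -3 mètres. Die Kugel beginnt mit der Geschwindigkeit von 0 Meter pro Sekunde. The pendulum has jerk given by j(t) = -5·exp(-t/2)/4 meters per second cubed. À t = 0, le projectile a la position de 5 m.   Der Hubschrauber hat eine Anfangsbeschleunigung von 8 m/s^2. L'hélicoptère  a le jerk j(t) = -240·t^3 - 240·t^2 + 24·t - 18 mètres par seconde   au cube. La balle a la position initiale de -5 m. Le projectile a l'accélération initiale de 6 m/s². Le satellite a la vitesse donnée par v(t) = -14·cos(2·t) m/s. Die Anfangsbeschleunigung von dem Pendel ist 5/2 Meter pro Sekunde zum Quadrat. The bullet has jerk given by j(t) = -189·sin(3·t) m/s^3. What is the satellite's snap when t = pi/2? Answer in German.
Um dies zu lösen, müssen wir 3 Ableitungen unserer Gleichung für die Geschwindigkeit v(t) = -14·cos(2·t) nehmen. Die Ableitung von der Geschwindigkeit ergibt die Beschleunigung: a(t) = 28·sin(2·t). Mit d/dt von a(t) finden wir j(t) = 56·cos(2·t). Die Ableitung von dem Ruck ergibt den Snap: s(t) = -112·sin(2·t). Wir haben den Snap s(t) = -112·sin(2·t). Durch Einsetzen von t = pi/2: s(pi/2) = 0.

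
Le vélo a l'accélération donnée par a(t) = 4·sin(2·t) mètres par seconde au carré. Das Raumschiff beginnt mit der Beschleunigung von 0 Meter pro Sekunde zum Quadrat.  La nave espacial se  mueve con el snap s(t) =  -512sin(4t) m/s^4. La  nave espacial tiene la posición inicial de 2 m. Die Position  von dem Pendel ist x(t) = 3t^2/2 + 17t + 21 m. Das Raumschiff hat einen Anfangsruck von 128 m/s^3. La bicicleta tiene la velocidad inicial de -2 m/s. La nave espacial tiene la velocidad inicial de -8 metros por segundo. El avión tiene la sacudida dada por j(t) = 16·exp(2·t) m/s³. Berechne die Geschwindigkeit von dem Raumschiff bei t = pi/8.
Wir müssen unsere Gleichung für den Snap s(t) = -512·sin(4·t) 3-mal integrieren. Mit ∫s(t)dt und Anwendung von j(0) = 128, finden wir j(t) = 128·cos(4·t). Mit ∫j(t)dt und Anwendung von a(0) = 0, finden wir a(t) = 32·sin(4·t). Durch Integration von der Beschleunigung und Verwendung der Anfangsbedingung v(0) = -8, erhalten wir v(t) = -8·cos(4·t). Aus der Gleichung für die Geschwindigkeit v(t) = -8·cos(4·t), setzen wir t = pi/8 ein und erhalten v = 0.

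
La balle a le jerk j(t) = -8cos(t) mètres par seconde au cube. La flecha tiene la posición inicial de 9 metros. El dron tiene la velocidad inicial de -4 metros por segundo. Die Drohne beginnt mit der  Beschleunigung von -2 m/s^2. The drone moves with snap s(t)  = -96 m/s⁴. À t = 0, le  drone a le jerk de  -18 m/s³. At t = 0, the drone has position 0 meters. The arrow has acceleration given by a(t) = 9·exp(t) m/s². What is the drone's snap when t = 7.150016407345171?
From the given snap equation s(t) = -96, we substitute t = 7.150016407345171 to get s = -96.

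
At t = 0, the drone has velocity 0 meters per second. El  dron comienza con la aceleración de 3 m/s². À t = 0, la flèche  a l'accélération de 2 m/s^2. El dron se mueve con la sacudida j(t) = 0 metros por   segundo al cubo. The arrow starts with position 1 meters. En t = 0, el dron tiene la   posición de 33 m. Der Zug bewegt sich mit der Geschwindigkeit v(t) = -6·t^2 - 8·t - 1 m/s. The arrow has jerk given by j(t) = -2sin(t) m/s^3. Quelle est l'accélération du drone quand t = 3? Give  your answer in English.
To find the answer, we compute 1 antiderivative of j(t) = 0. The integral of jerk is acceleration. Using a(0) = 3, we get a(t) = 3. Using a(t) = 3 and substituting t = 3, we find a = 3.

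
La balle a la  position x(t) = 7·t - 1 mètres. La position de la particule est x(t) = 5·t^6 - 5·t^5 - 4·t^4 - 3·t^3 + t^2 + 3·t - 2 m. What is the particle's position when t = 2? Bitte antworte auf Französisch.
Nous avons la position x(t) = 5·t^6 - 5·t^5 - 4·t^4 - 3·t^3 + t^2 + 3·t - 2. En substituant t = 2: x(2) = 80.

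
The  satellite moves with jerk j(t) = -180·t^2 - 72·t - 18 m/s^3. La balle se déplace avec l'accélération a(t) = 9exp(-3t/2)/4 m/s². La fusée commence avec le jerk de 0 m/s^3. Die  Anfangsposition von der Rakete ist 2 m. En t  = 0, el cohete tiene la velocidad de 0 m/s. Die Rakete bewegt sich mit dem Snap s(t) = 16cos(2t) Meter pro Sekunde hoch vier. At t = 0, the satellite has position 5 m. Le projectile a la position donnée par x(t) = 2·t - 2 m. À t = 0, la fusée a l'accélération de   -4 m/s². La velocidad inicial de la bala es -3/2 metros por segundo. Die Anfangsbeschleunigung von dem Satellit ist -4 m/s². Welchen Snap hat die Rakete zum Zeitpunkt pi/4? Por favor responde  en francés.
En utilisant s(t) = 16·cos(2·t) et en substituant t = pi/4, nous trouvons s = 0.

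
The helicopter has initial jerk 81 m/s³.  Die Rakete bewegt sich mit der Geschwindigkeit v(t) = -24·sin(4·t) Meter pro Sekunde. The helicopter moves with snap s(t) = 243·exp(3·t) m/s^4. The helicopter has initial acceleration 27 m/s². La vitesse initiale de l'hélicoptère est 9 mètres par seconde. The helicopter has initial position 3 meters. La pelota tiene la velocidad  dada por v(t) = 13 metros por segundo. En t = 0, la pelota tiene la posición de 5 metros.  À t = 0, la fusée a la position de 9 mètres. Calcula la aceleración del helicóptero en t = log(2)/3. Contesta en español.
Partiendo del snap s(t) = 243·exp(3·t), tomamos 2 antiderivadas. La integral del snap, con j(0) = 81, da la sacudida: j(t) = 81·exp(3·t). Tomando ∫j(t)dt y aplicando a(0) = 27, encontramos a(t) = 27·exp(3·t). De la ecuación de la aceleración a(t) = 27·exp(3·t), sustituimos t = log(2)/3 para obtener a = 54.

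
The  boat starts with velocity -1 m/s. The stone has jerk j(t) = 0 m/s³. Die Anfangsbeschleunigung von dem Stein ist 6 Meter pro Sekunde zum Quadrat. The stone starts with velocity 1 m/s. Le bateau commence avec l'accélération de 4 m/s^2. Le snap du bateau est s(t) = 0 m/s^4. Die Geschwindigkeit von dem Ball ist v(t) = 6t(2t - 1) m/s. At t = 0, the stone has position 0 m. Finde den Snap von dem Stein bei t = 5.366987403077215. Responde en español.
Partiendo de la sacudida j(t) = 0, tomamos 1 derivada. Tomando d/dt de j(t), encontramos s(t) = 0. De la ecuación del snap s(t) = 0, sustituimos t = 5.366987403077215 para obtener s = 0.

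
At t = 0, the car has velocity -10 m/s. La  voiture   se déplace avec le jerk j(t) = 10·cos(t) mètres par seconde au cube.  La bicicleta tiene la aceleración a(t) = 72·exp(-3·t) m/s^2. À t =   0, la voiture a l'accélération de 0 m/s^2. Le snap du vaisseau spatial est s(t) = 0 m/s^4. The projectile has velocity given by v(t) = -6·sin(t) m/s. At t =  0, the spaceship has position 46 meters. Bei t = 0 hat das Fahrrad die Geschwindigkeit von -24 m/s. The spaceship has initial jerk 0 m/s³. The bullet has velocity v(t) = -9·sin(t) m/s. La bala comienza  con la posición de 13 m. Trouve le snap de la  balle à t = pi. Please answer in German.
Um dies zu lösen, müssen wir 3 Ableitungen unserer Gleichung für die Geschwindigkeit v(t) = -9·sin(t) nehmen. Durch Ableiten von der Geschwindigkeit erhalten wir die Beschleunigung: a(t) = -9·cos(t). Mit d/dt von a(t) finden wir j(t) = 9·sin(t). Mit d/dt von j(t) finden wir s(t) = 9·cos(t). Wir haben den Snap s(t) = 9·cos(t). Durch Einsetzen von t = pi: s(pi) = -9.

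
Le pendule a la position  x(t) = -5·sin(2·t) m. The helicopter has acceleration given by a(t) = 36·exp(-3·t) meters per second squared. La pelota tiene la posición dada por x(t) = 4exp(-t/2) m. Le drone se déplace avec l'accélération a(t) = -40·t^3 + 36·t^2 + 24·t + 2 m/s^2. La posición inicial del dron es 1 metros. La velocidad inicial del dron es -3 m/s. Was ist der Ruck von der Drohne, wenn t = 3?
Um dies zu lösen, müssen wir 1 Ableitung unserer Gleichung für die Beschleunigung a(t) = -40·t^3 + 36·t^2 + 24·t + 2 nehmen. Die Ableitung von der Beschleunigung ergibt den Ruck: j(t) = -120·t^2 + 72·t + 24. Wir haben den Ruck j(t) = -120·t^2 + 72·t + 24. Durch Einsetzen von t = 3: j(3) = -840.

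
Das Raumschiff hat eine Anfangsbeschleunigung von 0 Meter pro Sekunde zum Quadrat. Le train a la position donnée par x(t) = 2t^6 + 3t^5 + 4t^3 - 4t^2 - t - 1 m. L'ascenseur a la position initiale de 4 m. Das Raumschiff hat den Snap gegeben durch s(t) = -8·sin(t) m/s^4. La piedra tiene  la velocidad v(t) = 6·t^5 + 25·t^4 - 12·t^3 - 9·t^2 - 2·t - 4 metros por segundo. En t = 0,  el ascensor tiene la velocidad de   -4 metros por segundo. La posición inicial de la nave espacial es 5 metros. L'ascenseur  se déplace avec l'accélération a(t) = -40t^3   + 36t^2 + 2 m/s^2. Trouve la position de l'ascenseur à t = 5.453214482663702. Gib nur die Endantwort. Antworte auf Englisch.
x(5.453214482663702) = -6979.90258718427.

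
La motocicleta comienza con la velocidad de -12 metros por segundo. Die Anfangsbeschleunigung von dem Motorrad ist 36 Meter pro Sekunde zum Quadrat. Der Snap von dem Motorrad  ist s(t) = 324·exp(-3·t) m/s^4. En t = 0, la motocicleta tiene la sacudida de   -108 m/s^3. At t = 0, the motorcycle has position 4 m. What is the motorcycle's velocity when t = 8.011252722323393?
We must find the integral of our snap equation s(t) = 324·exp(-3·t) 3 times. The integral of snap is jerk. Using j(0) = -108, we get j(t) = -108·exp(-3·t). Taking ∫j(t)dt and applying a(0) = 36, we find a(t) = 36·exp(-3·t). The integral of acceleration, with v(0) = -12, gives velocity: v(t) = -12·exp(-3·t). From the given velocity equation v(t) = -12·exp(-3·t), we substitute t = 8.011252722323393 to get v = -4.37978402038545E-10.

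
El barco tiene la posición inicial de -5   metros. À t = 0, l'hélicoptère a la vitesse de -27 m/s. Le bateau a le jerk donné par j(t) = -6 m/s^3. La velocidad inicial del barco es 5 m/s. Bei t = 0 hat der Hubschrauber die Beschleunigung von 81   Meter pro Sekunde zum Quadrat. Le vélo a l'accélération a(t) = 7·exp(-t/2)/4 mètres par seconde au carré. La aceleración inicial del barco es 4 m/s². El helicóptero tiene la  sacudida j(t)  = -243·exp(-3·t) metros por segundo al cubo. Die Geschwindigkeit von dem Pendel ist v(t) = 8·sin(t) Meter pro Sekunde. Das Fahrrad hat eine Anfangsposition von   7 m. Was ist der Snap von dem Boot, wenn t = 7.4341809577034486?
Um dies zu lösen, müssen wir 1 Ableitung unserer Gleichung für den Ruck j(t) = -6 nehmen. Durch Ableiten von dem Ruck erhalten wir den Snap: s(t) = 0. Wir haben den Snap s(t) = 0. Durch Einsetzen von t = 7.4341809577034486: s(7.4341809577034486) = 0.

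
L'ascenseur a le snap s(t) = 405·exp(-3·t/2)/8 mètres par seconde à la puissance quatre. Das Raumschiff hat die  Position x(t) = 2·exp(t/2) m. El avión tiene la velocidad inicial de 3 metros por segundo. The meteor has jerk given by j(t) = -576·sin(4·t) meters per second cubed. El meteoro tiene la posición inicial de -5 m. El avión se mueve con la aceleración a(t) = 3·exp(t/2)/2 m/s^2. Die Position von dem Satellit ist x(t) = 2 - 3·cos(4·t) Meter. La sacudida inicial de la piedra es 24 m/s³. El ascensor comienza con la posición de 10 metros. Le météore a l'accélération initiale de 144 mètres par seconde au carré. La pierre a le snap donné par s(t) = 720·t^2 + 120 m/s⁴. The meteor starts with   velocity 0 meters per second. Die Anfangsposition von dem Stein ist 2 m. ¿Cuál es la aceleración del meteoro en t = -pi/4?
Necesitamos integrar nuestra ecuación de la sacudida j(t) = -576·sin(4·t) 1 vez. La antiderivada de la sacudida es la aceleración. Usando a(0) = 144, obtenemos a(t) = 144·cos(4·t). Usando a(t) = 144·cos(4·t) y sustituyendo t = -pi/4, encontramos a = -144.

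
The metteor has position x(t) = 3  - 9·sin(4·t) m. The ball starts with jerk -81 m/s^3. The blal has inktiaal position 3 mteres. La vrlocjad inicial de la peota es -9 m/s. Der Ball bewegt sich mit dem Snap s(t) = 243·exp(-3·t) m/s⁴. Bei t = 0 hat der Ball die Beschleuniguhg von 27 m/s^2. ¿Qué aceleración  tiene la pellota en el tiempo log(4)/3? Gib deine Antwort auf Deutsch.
Ausgehend von dem Snap s(t) = 243·exp(-3·t), nehmen wir 2 Integrale. Das Integral von dem Snap ist der Ruck. Mit j(0) = -81 erhalten wir j(t) = -81·exp(-3·t). Das Integral von dem Ruck, mit a(0) = 27, ergibt die Beschleunigung: a(t) = 27·exp(-3·t). Mit a(t) = 27·exp(-3·t) und Einsetzen von t = log(4)/3, finden wir a = 27/4.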